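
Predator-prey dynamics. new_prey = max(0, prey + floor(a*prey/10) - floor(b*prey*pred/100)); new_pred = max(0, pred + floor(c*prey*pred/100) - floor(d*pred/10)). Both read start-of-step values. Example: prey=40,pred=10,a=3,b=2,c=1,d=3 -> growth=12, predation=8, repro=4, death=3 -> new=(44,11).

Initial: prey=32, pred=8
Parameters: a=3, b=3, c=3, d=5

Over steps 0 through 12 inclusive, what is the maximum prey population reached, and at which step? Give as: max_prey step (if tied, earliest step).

Step 1: prey: 32+9-7=34; pred: 8+7-4=11
Step 2: prey: 34+10-11=33; pred: 11+11-5=17
Step 3: prey: 33+9-16=26; pred: 17+16-8=25
Step 4: prey: 26+7-19=14; pred: 25+19-12=32
Step 5: prey: 14+4-13=5; pred: 32+13-16=29
Step 6: prey: 5+1-4=2; pred: 29+4-14=19
Step 7: prey: 2+0-1=1; pred: 19+1-9=11
Step 8: prey: 1+0-0=1; pred: 11+0-5=6
Step 9: prey: 1+0-0=1; pred: 6+0-3=3
Step 10: prey: 1+0-0=1; pred: 3+0-1=2
Step 11: prey: 1+0-0=1; pred: 2+0-1=1
Step 12: prey: 1+0-0=1; pred: 1+0-0=1
Max prey = 34 at step 1

Answer: 34 1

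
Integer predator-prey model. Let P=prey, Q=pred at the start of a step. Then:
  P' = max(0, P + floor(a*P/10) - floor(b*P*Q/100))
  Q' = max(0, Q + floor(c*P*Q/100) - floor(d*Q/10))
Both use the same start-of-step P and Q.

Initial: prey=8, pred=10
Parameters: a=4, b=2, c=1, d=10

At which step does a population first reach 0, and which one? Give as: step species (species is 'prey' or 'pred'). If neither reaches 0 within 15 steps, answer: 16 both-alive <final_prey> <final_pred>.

Answer: 1 pred

Derivation:
Step 1: prey: 8+3-1=10; pred: 10+0-10=0
First extinction: pred at step 1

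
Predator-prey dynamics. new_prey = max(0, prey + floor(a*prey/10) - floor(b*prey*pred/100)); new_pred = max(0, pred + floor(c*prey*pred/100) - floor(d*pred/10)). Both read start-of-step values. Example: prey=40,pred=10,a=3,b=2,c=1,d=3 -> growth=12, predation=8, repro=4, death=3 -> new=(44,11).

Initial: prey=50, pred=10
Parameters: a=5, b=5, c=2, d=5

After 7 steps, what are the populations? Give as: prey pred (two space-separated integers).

Step 1: prey: 50+25-25=50; pred: 10+10-5=15
Step 2: prey: 50+25-37=38; pred: 15+15-7=23
Step 3: prey: 38+19-43=14; pred: 23+17-11=29
Step 4: prey: 14+7-20=1; pred: 29+8-14=23
Step 5: prey: 1+0-1=0; pred: 23+0-11=12
Step 6: prey: 0+0-0=0; pred: 12+0-6=6
Step 7: prey: 0+0-0=0; pred: 6+0-3=3

Answer: 0 3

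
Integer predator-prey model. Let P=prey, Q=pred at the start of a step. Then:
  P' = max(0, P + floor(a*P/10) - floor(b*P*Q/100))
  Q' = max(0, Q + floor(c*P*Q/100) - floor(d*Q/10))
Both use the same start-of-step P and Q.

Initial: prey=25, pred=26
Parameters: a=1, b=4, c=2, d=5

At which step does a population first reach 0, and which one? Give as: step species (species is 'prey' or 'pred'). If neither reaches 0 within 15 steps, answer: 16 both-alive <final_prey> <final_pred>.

Answer: 2 prey

Derivation:
Step 1: prey: 25+2-26=1; pred: 26+13-13=26
Step 2: prey: 1+0-1=0; pred: 26+0-13=13
First extinction: prey at step 2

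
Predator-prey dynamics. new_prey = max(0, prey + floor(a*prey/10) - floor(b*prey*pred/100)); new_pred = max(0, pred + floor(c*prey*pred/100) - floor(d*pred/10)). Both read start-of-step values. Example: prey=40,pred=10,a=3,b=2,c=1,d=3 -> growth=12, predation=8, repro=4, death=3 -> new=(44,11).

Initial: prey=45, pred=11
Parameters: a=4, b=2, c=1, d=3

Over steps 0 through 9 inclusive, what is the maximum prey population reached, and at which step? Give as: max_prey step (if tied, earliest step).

Answer: 70 3

Derivation:
Step 1: prey: 45+18-9=54; pred: 11+4-3=12
Step 2: prey: 54+21-12=63; pred: 12+6-3=15
Step 3: prey: 63+25-18=70; pred: 15+9-4=20
Step 4: prey: 70+28-28=70; pred: 20+14-6=28
Step 5: prey: 70+28-39=59; pred: 28+19-8=39
Step 6: prey: 59+23-46=36; pred: 39+23-11=51
Step 7: prey: 36+14-36=14; pred: 51+18-15=54
Step 8: prey: 14+5-15=4; pred: 54+7-16=45
Step 9: prey: 4+1-3=2; pred: 45+1-13=33
Max prey = 70 at step 3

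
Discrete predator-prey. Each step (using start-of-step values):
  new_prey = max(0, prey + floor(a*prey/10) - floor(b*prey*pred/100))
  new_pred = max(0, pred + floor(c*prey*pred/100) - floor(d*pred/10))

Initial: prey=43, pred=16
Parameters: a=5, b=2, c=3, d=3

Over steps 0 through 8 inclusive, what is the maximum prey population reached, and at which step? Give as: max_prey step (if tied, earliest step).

Step 1: prey: 43+21-13=51; pred: 16+20-4=32
Step 2: prey: 51+25-32=44; pred: 32+48-9=71
Step 3: prey: 44+22-62=4; pred: 71+93-21=143
Step 4: prey: 4+2-11=0; pred: 143+17-42=118
Step 5: prey: 0+0-0=0; pred: 118+0-35=83
Step 6: prey: 0+0-0=0; pred: 83+0-24=59
Step 7: prey: 0+0-0=0; pred: 59+0-17=42
Step 8: prey: 0+0-0=0; pred: 42+0-12=30
Max prey = 51 at step 1

Answer: 51 1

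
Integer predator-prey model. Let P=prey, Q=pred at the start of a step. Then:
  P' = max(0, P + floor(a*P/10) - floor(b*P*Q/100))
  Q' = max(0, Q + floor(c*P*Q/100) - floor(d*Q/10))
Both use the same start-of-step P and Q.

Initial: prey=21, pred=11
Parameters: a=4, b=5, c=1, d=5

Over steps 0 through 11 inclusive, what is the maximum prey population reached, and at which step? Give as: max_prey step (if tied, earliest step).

Answer: 196 11

Derivation:
Step 1: prey: 21+8-11=18; pred: 11+2-5=8
Step 2: prey: 18+7-7=18; pred: 8+1-4=5
Step 3: prey: 18+7-4=21; pred: 5+0-2=3
Step 4: prey: 21+8-3=26; pred: 3+0-1=2
Step 5: prey: 26+10-2=34; pred: 2+0-1=1
Step 6: prey: 34+13-1=46; pred: 1+0-0=1
Step 7: prey: 46+18-2=62; pred: 1+0-0=1
Step 8: prey: 62+24-3=83; pred: 1+0-0=1
Step 9: prey: 83+33-4=112; pred: 1+0-0=1
Step 10: prey: 112+44-5=151; pred: 1+1-0=2
Step 11: prey: 151+60-15=196; pred: 2+3-1=4
Max prey = 196 at step 11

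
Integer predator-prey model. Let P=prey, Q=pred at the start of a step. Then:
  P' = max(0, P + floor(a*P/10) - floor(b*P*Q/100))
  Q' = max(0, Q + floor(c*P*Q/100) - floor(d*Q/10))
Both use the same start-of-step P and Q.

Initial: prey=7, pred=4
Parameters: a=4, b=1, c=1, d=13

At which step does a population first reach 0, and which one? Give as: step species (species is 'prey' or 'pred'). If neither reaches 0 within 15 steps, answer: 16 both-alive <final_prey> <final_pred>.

Answer: 1 pred

Derivation:
Step 1: prey: 7+2-0=9; pred: 4+0-5=0
First extinction: pred at step 1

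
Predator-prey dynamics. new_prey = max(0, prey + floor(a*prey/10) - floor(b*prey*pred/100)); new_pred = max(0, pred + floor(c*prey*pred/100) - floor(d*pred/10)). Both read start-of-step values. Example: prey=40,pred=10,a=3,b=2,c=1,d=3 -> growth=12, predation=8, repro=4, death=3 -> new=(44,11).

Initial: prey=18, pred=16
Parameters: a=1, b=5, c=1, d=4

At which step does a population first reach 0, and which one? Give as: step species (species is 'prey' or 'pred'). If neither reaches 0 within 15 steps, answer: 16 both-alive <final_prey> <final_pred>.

Step 1: prey: 18+1-14=5; pred: 16+2-6=12
Step 2: prey: 5+0-3=2; pred: 12+0-4=8
Step 3: prey: 2+0-0=2; pred: 8+0-3=5
Step 4: prey: 2+0-0=2; pred: 5+0-2=3
Step 5: prey: 2+0-0=2; pred: 3+0-1=2
Step 6: prey: 2+0-0=2; pred: 2+0-0=2
Steps 7-15: state stable at prey=2, pred=2 (no change)
No extinction within 15 steps

Answer: 16 both-alive 2 2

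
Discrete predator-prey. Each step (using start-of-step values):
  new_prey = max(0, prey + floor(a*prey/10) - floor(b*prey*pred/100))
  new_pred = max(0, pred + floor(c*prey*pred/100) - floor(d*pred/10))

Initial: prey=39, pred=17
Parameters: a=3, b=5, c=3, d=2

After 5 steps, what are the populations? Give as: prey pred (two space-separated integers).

Step 1: prey: 39+11-33=17; pred: 17+19-3=33
Step 2: prey: 17+5-28=0; pred: 33+16-6=43
Step 3: prey: 0+0-0=0; pred: 43+0-8=35
Step 4: prey: 0+0-0=0; pred: 35+0-7=28
Step 5: prey: 0+0-0=0; pred: 28+0-5=23

Answer: 0 23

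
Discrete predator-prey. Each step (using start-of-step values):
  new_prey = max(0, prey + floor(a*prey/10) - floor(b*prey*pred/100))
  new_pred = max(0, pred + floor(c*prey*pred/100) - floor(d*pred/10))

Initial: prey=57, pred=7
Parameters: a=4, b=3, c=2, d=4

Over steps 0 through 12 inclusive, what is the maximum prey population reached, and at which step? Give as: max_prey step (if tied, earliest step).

Answer: 71 2

Derivation:
Step 1: prey: 57+22-11=68; pred: 7+7-2=12
Step 2: prey: 68+27-24=71; pred: 12+16-4=24
Step 3: prey: 71+28-51=48; pred: 24+34-9=49
Step 4: prey: 48+19-70=0; pred: 49+47-19=77
Step 5: prey: 0+0-0=0; pred: 77+0-30=47
Step 6: prey: 0+0-0=0; pred: 47+0-18=29
Step 7: prey: 0+0-0=0; pred: 29+0-11=18
Step 8: prey: 0+0-0=0; pred: 18+0-7=11
Step 9: prey: 0+0-0=0; pred: 11+0-4=7
Step 10: prey: 0+0-0=0; pred: 7+0-2=5
Step 11: prey: 0+0-0=0; pred: 5+0-2=3
Step 12: prey: 0+0-0=0; pred: 3+0-1=2
Max prey = 71 at step 2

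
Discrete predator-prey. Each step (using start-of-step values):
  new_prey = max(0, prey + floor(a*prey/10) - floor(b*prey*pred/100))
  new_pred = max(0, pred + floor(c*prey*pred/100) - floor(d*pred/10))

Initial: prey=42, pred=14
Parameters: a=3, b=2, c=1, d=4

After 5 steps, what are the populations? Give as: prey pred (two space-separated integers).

Step 1: prey: 42+12-11=43; pred: 14+5-5=14
Step 2: prey: 43+12-12=43; pred: 14+6-5=15
Step 3: prey: 43+12-12=43; pred: 15+6-6=15
Step 4: prey: 43+12-12=43; pred: 15+6-6=15
Step 5: prey: 43+12-12=43; pred: 15+6-6=15

Answer: 43 15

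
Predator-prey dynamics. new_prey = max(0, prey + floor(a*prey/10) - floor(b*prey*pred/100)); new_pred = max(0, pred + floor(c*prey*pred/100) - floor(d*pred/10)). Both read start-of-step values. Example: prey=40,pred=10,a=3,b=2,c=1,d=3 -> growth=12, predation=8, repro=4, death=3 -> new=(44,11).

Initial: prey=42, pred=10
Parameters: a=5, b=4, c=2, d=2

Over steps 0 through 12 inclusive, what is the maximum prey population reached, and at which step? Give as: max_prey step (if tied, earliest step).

Answer: 47 1

Derivation:
Step 1: prey: 42+21-16=47; pred: 10+8-2=16
Step 2: prey: 47+23-30=40; pred: 16+15-3=28
Step 3: prey: 40+20-44=16; pred: 28+22-5=45
Step 4: prey: 16+8-28=0; pred: 45+14-9=50
Step 5: prey: 0+0-0=0; pred: 50+0-10=40
Step 6: prey: 0+0-0=0; pred: 40+0-8=32
Step 7: prey: 0+0-0=0; pred: 32+0-6=26
Step 8: prey: 0+0-0=0; pred: 26+0-5=21
Step 9: prey: 0+0-0=0; pred: 21+0-4=17
Step 10: prey: 0+0-0=0; pred: 17+0-3=14
Step 11: prey: 0+0-0=0; pred: 14+0-2=12
Step 12: prey: 0+0-0=0; pred: 12+0-2=10
Max prey = 47 at step 1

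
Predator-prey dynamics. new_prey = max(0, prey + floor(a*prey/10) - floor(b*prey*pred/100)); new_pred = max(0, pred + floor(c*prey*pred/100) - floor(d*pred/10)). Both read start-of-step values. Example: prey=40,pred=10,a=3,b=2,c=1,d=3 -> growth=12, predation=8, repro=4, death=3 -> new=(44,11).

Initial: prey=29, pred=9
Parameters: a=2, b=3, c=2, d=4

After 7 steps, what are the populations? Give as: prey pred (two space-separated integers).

Step 1: prey: 29+5-7=27; pred: 9+5-3=11
Step 2: prey: 27+5-8=24; pred: 11+5-4=12
Step 3: prey: 24+4-8=20; pred: 12+5-4=13
Step 4: prey: 20+4-7=17; pred: 13+5-5=13
Step 5: prey: 17+3-6=14; pred: 13+4-5=12
Step 6: prey: 14+2-5=11; pred: 12+3-4=11
Step 7: prey: 11+2-3=10; pred: 11+2-4=9

Answer: 10 9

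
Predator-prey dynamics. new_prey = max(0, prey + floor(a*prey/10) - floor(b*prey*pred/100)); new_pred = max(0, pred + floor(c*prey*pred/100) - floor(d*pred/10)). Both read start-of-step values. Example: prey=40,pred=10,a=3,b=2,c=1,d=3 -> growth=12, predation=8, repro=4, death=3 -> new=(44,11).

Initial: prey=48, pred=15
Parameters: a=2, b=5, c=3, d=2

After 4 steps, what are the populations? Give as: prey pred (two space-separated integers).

Step 1: prey: 48+9-36=21; pred: 15+21-3=33
Step 2: prey: 21+4-34=0; pred: 33+20-6=47
Step 3: prey: 0+0-0=0; pred: 47+0-9=38
Step 4: prey: 0+0-0=0; pred: 38+0-7=31

Answer: 0 31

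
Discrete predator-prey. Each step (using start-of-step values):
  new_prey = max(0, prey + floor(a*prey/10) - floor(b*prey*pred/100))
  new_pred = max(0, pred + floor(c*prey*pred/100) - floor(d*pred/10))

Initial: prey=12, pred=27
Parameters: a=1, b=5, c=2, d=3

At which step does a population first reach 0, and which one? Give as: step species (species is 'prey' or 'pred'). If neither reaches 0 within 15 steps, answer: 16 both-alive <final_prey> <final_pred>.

Answer: 1 prey

Derivation:
Step 1: prey: 12+1-16=0; pred: 27+6-8=25
First extinction: prey at step 1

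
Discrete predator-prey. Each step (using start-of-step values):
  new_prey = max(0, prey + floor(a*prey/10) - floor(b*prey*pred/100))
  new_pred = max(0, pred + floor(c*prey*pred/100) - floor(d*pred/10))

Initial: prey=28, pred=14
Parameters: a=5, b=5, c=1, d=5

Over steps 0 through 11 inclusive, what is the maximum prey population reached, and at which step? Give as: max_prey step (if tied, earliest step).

Answer: 167 10

Derivation:
Step 1: prey: 28+14-19=23; pred: 14+3-7=10
Step 2: prey: 23+11-11=23; pred: 10+2-5=7
Step 3: prey: 23+11-8=26; pred: 7+1-3=5
Step 4: prey: 26+13-6=33; pred: 5+1-2=4
Step 5: prey: 33+16-6=43; pred: 4+1-2=3
Step 6: prey: 43+21-6=58; pred: 3+1-1=3
Step 7: prey: 58+29-8=79; pred: 3+1-1=3
Step 8: prey: 79+39-11=107; pred: 3+2-1=4
Step 9: prey: 107+53-21=139; pred: 4+4-2=6
Step 10: prey: 139+69-41=167; pred: 6+8-3=11
Step 11: prey: 167+83-91=159; pred: 11+18-5=24
Max prey = 167 at step 10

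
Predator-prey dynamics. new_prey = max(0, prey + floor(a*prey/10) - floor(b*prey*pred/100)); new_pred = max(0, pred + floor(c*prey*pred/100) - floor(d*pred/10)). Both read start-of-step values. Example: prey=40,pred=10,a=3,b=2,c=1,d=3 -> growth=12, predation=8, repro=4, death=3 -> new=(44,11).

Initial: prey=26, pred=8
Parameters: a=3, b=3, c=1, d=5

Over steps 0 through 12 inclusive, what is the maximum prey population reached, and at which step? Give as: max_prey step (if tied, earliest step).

Answer: 140 11

Derivation:
Step 1: prey: 26+7-6=27; pred: 8+2-4=6
Step 2: prey: 27+8-4=31; pred: 6+1-3=4
Step 3: prey: 31+9-3=37; pred: 4+1-2=3
Step 4: prey: 37+11-3=45; pred: 3+1-1=3
Step 5: prey: 45+13-4=54; pred: 3+1-1=3
Step 6: prey: 54+16-4=66; pred: 3+1-1=3
Step 7: prey: 66+19-5=80; pred: 3+1-1=3
Step 8: prey: 80+24-7=97; pred: 3+2-1=4
Step 9: prey: 97+29-11=115; pred: 4+3-2=5
Step 10: prey: 115+34-17=132; pred: 5+5-2=8
Step 11: prey: 132+39-31=140; pred: 8+10-4=14
Step 12: prey: 140+42-58=124; pred: 14+19-7=26
Max prey = 140 at step 11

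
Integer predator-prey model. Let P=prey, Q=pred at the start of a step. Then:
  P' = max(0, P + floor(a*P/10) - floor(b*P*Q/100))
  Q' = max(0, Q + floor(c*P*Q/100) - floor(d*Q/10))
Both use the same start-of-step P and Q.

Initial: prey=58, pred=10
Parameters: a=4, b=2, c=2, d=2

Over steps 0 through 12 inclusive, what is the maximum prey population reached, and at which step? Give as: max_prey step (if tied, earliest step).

Answer: 72 2

Derivation:
Step 1: prey: 58+23-11=70; pred: 10+11-2=19
Step 2: prey: 70+28-26=72; pred: 19+26-3=42
Step 3: prey: 72+28-60=40; pred: 42+60-8=94
Step 4: prey: 40+16-75=0; pred: 94+75-18=151
Step 5: prey: 0+0-0=0; pred: 151+0-30=121
Step 6: prey: 0+0-0=0; pred: 121+0-24=97
Step 7: prey: 0+0-0=0; pred: 97+0-19=78
Step 8: prey: 0+0-0=0; pred: 78+0-15=63
Step 9: prey: 0+0-0=0; pred: 63+0-12=51
Step 10: prey: 0+0-0=0; pred: 51+0-10=41
Step 11: prey: 0+0-0=0; pred: 41+0-8=33
Step 12: prey: 0+0-0=0; pred: 33+0-6=27
Max prey = 72 at step 2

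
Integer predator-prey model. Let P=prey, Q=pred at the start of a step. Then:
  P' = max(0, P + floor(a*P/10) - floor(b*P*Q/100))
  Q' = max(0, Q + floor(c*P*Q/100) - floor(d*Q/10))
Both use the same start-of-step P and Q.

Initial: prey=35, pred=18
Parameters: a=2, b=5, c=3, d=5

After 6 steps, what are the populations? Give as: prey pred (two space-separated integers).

Answer: 0 2

Derivation:
Step 1: prey: 35+7-31=11; pred: 18+18-9=27
Step 2: prey: 11+2-14=0; pred: 27+8-13=22
Step 3: prey: 0+0-0=0; pred: 22+0-11=11
Step 4: prey: 0+0-0=0; pred: 11+0-5=6
Step 5: prey: 0+0-0=0; pred: 6+0-3=3
Step 6: prey: 0+0-0=0; pred: 3+0-1=2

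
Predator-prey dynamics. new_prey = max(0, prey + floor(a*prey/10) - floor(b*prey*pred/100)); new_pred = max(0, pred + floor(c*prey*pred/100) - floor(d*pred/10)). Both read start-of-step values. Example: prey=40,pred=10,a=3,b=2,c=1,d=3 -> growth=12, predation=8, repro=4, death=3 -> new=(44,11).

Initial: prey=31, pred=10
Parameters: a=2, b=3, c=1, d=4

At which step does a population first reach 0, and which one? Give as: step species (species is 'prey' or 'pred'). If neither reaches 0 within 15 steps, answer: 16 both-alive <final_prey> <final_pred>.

Step 1: prey: 31+6-9=28; pred: 10+3-4=9
Step 2: prey: 28+5-7=26; pred: 9+2-3=8
Step 3: prey: 26+5-6=25; pred: 8+2-3=7
Step 4: prey: 25+5-5=25; pred: 7+1-2=6
Step 5: prey: 25+5-4=26; pred: 6+1-2=5
Step 6: prey: 26+5-3=28; pred: 5+1-2=4
Step 7: prey: 28+5-3=30; pred: 4+1-1=4
Step 8: prey: 30+6-3=33; pred: 4+1-1=4
Step 9: prey: 33+6-3=36; pred: 4+1-1=4
Step 10: prey: 36+7-4=39; pred: 4+1-1=4
Step 11: prey: 39+7-4=42; pred: 4+1-1=4
Step 12: prey: 42+8-5=45; pred: 4+1-1=4
Step 13: prey: 45+9-5=49; pred: 4+1-1=4
Step 14: prey: 49+9-5=53; pred: 4+1-1=4
Step 15: prey: 53+10-6=57; pred: 4+2-1=5
No extinction within 15 steps

Answer: 16 both-alive 57 5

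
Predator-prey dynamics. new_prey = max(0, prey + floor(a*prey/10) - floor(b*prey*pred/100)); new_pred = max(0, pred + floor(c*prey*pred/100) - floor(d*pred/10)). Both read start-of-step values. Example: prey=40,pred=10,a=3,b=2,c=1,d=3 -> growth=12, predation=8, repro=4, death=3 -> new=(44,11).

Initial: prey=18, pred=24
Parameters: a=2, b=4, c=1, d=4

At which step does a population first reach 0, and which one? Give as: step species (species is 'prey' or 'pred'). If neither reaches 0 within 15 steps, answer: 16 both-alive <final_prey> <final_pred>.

Answer: 16 both-alive 1 2

Derivation:
Step 1: prey: 18+3-17=4; pred: 24+4-9=19
Step 2: prey: 4+0-3=1; pred: 19+0-7=12
Step 3: prey: 1+0-0=1; pred: 12+0-4=8
Step 4: prey: 1+0-0=1; pred: 8+0-3=5
Step 5: prey: 1+0-0=1; pred: 5+0-2=3
Step 6: prey: 1+0-0=1; pred: 3+0-1=2
Step 7: prey: 1+0-0=1; pred: 2+0-0=2
Steps 8-15: state stable at prey=1, pred=2 (no change)
No extinction within 15 steps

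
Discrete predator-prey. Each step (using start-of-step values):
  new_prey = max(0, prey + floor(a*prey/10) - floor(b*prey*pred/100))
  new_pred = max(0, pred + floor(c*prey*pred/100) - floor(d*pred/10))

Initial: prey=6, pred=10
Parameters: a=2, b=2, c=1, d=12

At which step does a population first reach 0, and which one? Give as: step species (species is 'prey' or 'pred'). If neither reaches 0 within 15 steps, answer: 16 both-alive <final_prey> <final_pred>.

Answer: 1 pred

Derivation:
Step 1: prey: 6+1-1=6; pred: 10+0-12=0
First extinction: pred at step 1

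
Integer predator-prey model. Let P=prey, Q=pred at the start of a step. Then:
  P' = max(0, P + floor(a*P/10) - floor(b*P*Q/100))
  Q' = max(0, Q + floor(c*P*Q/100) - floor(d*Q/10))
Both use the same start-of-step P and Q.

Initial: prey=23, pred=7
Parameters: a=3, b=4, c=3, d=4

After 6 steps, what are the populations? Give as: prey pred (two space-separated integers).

Step 1: prey: 23+6-6=23; pred: 7+4-2=9
Step 2: prey: 23+6-8=21; pred: 9+6-3=12
Step 3: prey: 21+6-10=17; pred: 12+7-4=15
Step 4: prey: 17+5-10=12; pred: 15+7-6=16
Step 5: prey: 12+3-7=8; pred: 16+5-6=15
Step 6: prey: 8+2-4=6; pred: 15+3-6=12

Answer: 6 12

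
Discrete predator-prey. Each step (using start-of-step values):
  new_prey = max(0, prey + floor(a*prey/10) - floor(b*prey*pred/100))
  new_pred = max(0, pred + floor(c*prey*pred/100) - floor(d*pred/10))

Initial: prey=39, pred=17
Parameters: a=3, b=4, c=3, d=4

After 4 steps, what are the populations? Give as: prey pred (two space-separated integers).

Answer: 0 17

Derivation:
Step 1: prey: 39+11-26=24; pred: 17+19-6=30
Step 2: prey: 24+7-28=3; pred: 30+21-12=39
Step 3: prey: 3+0-4=0; pred: 39+3-15=27
Step 4: prey: 0+0-0=0; pred: 27+0-10=17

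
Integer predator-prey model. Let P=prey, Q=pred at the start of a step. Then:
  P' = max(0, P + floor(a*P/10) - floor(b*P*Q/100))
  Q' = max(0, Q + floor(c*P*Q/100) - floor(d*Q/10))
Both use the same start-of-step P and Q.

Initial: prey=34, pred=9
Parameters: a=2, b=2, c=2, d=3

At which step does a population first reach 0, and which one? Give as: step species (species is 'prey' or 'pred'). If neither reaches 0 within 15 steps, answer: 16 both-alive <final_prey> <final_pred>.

Step 1: prey: 34+6-6=34; pred: 9+6-2=13
Step 2: prey: 34+6-8=32; pred: 13+8-3=18
Step 3: prey: 32+6-11=27; pred: 18+11-5=24
Step 4: prey: 27+5-12=20; pred: 24+12-7=29
Step 5: prey: 20+4-11=13; pred: 29+11-8=32
Step 6: prey: 13+2-8=7; pred: 32+8-9=31
Step 7: prey: 7+1-4=4; pred: 31+4-9=26
Step 8: prey: 4+0-2=2; pred: 26+2-7=21
Step 9: prey: 2+0-0=2; pred: 21+0-6=15
Step 10: prey: 2+0-0=2; pred: 15+0-4=11
Step 11: prey: 2+0-0=2; pred: 11+0-3=8
Step 12: prey: 2+0-0=2; pred: 8+0-2=6
Step 13: prey: 2+0-0=2; pred: 6+0-1=5
Step 14: prey: 2+0-0=2; pred: 5+0-1=4
Step 15: prey: 2+0-0=2; pred: 4+0-1=3
No extinction within 15 steps

Answer: 16 both-alive 2 3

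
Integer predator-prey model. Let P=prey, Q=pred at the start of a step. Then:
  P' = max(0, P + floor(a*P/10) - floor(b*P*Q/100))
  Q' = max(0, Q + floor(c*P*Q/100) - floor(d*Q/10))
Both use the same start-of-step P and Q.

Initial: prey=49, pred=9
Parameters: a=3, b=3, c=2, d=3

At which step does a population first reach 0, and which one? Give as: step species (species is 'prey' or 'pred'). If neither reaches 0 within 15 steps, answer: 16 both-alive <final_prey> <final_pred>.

Step 1: prey: 49+14-13=50; pred: 9+8-2=15
Step 2: prey: 50+15-22=43; pred: 15+15-4=26
Step 3: prey: 43+12-33=22; pred: 26+22-7=41
Step 4: prey: 22+6-27=1; pred: 41+18-12=47
Step 5: prey: 1+0-1=0; pred: 47+0-14=33
First extinction: prey at step 5

Answer: 5 prey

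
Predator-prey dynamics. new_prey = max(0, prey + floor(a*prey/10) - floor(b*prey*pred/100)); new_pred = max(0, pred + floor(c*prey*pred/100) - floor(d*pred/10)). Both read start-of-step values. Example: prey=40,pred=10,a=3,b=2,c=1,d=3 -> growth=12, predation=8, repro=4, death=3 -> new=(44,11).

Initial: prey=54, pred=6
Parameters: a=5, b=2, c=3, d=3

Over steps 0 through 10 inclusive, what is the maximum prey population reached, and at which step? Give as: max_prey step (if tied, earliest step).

Step 1: prey: 54+27-6=75; pred: 6+9-1=14
Step 2: prey: 75+37-21=91; pred: 14+31-4=41
Step 3: prey: 91+45-74=62; pred: 41+111-12=140
Step 4: prey: 62+31-173=0; pred: 140+260-42=358
Step 5: prey: 0+0-0=0; pred: 358+0-107=251
Step 6: prey: 0+0-0=0; pred: 251+0-75=176
Step 7: prey: 0+0-0=0; pred: 176+0-52=124
Step 8: prey: 0+0-0=0; pred: 124+0-37=87
Step 9: prey: 0+0-0=0; pred: 87+0-26=61
Step 10: prey: 0+0-0=0; pred: 61+0-18=43
Max prey = 91 at step 2

Answer: 91 2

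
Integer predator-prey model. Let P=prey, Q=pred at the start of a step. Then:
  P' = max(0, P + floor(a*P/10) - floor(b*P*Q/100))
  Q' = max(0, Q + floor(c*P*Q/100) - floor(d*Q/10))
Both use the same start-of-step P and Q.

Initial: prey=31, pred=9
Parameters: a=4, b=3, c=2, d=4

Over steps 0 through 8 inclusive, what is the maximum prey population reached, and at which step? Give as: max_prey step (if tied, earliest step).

Answer: 38 2

Derivation:
Step 1: prey: 31+12-8=35; pred: 9+5-3=11
Step 2: prey: 35+14-11=38; pred: 11+7-4=14
Step 3: prey: 38+15-15=38; pred: 14+10-5=19
Step 4: prey: 38+15-21=32; pred: 19+14-7=26
Step 5: prey: 32+12-24=20; pred: 26+16-10=32
Step 6: prey: 20+8-19=9; pred: 32+12-12=32
Step 7: prey: 9+3-8=4; pred: 32+5-12=25
Step 8: prey: 4+1-3=2; pred: 25+2-10=17
Max prey = 38 at step 2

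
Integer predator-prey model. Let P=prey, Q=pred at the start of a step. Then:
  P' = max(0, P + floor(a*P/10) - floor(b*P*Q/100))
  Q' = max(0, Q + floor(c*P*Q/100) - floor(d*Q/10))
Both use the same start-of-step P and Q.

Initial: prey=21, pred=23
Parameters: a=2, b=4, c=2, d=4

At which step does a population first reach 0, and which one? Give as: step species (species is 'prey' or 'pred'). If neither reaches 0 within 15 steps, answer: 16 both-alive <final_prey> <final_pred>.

Step 1: prey: 21+4-19=6; pred: 23+9-9=23
Step 2: prey: 6+1-5=2; pred: 23+2-9=16
Step 3: prey: 2+0-1=1; pred: 16+0-6=10
Step 4: prey: 1+0-0=1; pred: 10+0-4=6
Step 5: prey: 1+0-0=1; pred: 6+0-2=4
Step 6: prey: 1+0-0=1; pred: 4+0-1=3
Step 7: prey: 1+0-0=1; pred: 3+0-1=2
Step 8: prey: 1+0-0=1; pred: 2+0-0=2
Steps 9-15: state stable at prey=1, pred=2 (no change)
No extinction within 15 steps

Answer: 16 both-alive 1 2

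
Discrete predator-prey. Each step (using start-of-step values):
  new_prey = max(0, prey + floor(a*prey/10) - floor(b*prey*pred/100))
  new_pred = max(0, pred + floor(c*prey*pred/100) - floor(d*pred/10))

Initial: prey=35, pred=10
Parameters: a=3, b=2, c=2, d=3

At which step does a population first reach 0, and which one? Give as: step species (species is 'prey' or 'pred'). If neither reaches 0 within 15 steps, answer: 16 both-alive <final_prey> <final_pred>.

Step 1: prey: 35+10-7=38; pred: 10+7-3=14
Step 2: prey: 38+11-10=39; pred: 14+10-4=20
Step 3: prey: 39+11-15=35; pred: 20+15-6=29
Step 4: prey: 35+10-20=25; pred: 29+20-8=41
Step 5: prey: 25+7-20=12; pred: 41+20-12=49
Step 6: prey: 12+3-11=4; pred: 49+11-14=46
Step 7: prey: 4+1-3=2; pred: 46+3-13=36
Step 8: prey: 2+0-1=1; pred: 36+1-10=27
Step 9: prey: 1+0-0=1; pred: 27+0-8=19
Step 10: prey: 1+0-0=1; pred: 19+0-5=14
Step 11: prey: 1+0-0=1; pred: 14+0-4=10
Step 12: prey: 1+0-0=1; pred: 10+0-3=7
Step 13: prey: 1+0-0=1; pred: 7+0-2=5
Step 14: prey: 1+0-0=1; pred: 5+0-1=4
Step 15: prey: 1+0-0=1; pred: 4+0-1=3
No extinction within 15 steps

Answer: 16 both-alive 1 3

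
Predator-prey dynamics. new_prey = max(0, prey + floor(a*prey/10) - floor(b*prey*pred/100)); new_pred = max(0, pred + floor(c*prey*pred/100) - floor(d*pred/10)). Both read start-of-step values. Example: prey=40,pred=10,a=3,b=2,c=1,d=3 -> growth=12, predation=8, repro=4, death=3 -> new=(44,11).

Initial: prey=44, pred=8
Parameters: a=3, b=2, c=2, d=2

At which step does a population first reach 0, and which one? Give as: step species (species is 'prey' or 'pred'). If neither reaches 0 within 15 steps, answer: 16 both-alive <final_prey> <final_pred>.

Answer: 5 prey

Derivation:
Step 1: prey: 44+13-7=50; pred: 8+7-1=14
Step 2: prey: 50+15-14=51; pred: 14+14-2=26
Step 3: prey: 51+15-26=40; pred: 26+26-5=47
Step 4: prey: 40+12-37=15; pred: 47+37-9=75
Step 5: prey: 15+4-22=0; pred: 75+22-15=82
First extinction: prey at step 5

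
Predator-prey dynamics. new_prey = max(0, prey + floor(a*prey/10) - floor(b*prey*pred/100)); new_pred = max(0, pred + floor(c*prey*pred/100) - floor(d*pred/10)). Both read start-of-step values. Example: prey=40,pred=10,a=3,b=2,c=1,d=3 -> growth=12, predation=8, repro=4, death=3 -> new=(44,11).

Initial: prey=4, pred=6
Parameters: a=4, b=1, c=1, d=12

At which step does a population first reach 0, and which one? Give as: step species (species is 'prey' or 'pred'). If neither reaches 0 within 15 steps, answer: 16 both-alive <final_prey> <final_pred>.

Step 1: prey: 4+1-0=5; pred: 6+0-7=0
First extinction: pred at step 1

Answer: 1 pred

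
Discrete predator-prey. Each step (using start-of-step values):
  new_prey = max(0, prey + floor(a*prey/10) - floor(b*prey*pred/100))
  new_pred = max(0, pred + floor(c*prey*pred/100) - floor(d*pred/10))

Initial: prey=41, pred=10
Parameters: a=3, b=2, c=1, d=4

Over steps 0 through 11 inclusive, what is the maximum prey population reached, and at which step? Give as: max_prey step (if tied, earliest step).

Answer: 68 6

Derivation:
Step 1: prey: 41+12-8=45; pred: 10+4-4=10
Step 2: prey: 45+13-9=49; pred: 10+4-4=10
Step 3: prey: 49+14-9=54; pred: 10+4-4=10
Step 4: prey: 54+16-10=60; pred: 10+5-4=11
Step 5: prey: 60+18-13=65; pred: 11+6-4=13
Step 6: prey: 65+19-16=68; pred: 13+8-5=16
Step 7: prey: 68+20-21=67; pred: 16+10-6=20
Step 8: prey: 67+20-26=61; pred: 20+13-8=25
Step 9: prey: 61+18-30=49; pred: 25+15-10=30
Step 10: prey: 49+14-29=34; pred: 30+14-12=32
Step 11: prey: 34+10-21=23; pred: 32+10-12=30
Max prey = 68 at step 6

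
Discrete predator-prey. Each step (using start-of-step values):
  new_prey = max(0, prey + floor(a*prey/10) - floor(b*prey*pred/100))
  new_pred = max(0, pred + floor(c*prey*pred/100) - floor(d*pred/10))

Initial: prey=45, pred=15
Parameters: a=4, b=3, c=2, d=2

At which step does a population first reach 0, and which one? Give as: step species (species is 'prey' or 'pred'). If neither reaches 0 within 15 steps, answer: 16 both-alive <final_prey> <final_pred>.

Step 1: prey: 45+18-20=43; pred: 15+13-3=25
Step 2: prey: 43+17-32=28; pred: 25+21-5=41
Step 3: prey: 28+11-34=5; pred: 41+22-8=55
Step 4: prey: 5+2-8=0; pred: 55+5-11=49
First extinction: prey at step 4

Answer: 4 prey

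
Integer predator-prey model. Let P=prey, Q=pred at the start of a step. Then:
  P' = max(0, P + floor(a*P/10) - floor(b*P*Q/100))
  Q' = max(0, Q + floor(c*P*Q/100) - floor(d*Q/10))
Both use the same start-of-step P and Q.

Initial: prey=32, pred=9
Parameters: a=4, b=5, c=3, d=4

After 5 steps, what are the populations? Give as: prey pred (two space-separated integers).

Step 1: prey: 32+12-14=30; pred: 9+8-3=14
Step 2: prey: 30+12-21=21; pred: 14+12-5=21
Step 3: prey: 21+8-22=7; pred: 21+13-8=26
Step 4: prey: 7+2-9=0; pred: 26+5-10=21
Step 5: prey: 0+0-0=0; pred: 21+0-8=13

Answer: 0 13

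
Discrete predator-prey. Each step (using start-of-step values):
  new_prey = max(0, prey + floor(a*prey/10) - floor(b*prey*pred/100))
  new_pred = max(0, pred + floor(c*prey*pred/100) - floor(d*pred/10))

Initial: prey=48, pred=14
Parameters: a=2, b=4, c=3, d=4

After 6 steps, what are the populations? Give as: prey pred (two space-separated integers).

Answer: 0 7

Derivation:
Step 1: prey: 48+9-26=31; pred: 14+20-5=29
Step 2: prey: 31+6-35=2; pred: 29+26-11=44
Step 3: prey: 2+0-3=0; pred: 44+2-17=29
Step 4: prey: 0+0-0=0; pred: 29+0-11=18
Step 5: prey: 0+0-0=0; pred: 18+0-7=11
Step 6: prey: 0+0-0=0; pred: 11+0-4=7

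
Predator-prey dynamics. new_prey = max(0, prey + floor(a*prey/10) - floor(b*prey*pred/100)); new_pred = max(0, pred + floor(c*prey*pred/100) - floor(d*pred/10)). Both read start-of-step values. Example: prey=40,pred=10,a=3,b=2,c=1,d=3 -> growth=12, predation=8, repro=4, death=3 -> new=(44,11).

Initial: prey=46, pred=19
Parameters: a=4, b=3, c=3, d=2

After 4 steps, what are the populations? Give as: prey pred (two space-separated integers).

Answer: 0 64

Derivation:
Step 1: prey: 46+18-26=38; pred: 19+26-3=42
Step 2: prey: 38+15-47=6; pred: 42+47-8=81
Step 3: prey: 6+2-14=0; pred: 81+14-16=79
Step 4: prey: 0+0-0=0; pred: 79+0-15=64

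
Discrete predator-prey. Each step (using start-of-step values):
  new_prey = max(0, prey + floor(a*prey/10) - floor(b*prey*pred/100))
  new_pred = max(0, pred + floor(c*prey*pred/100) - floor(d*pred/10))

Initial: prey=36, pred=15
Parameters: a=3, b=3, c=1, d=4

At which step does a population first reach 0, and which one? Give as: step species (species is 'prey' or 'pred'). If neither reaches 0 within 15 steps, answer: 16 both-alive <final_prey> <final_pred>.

Step 1: prey: 36+10-16=30; pred: 15+5-6=14
Step 2: prey: 30+9-12=27; pred: 14+4-5=13
Step 3: prey: 27+8-10=25; pred: 13+3-5=11
Step 4: prey: 25+7-8=24; pred: 11+2-4=9
Step 5: prey: 24+7-6=25; pred: 9+2-3=8
Step 6: prey: 25+7-6=26; pred: 8+2-3=7
Step 7: prey: 26+7-5=28; pred: 7+1-2=6
Step 8: prey: 28+8-5=31; pred: 6+1-2=5
Step 9: prey: 31+9-4=36; pred: 5+1-2=4
Step 10: prey: 36+10-4=42; pred: 4+1-1=4
Step 11: prey: 42+12-5=49; pred: 4+1-1=4
Step 12: prey: 49+14-5=58; pred: 4+1-1=4
Step 13: prey: 58+17-6=69; pred: 4+2-1=5
Step 14: prey: 69+20-10=79; pred: 5+3-2=6
Step 15: prey: 79+23-14=88; pred: 6+4-2=8
No extinction within 15 steps

Answer: 16 both-alive 88 8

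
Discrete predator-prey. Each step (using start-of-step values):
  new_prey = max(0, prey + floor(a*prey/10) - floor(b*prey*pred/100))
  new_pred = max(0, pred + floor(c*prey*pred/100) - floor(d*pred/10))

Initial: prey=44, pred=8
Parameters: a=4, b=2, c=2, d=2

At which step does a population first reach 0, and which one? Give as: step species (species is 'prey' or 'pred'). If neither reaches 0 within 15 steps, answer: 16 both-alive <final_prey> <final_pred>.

Step 1: prey: 44+17-7=54; pred: 8+7-1=14
Step 2: prey: 54+21-15=60; pred: 14+15-2=27
Step 3: prey: 60+24-32=52; pred: 27+32-5=54
Step 4: prey: 52+20-56=16; pred: 54+56-10=100
Step 5: prey: 16+6-32=0; pred: 100+32-20=112
First extinction: prey at step 5

Answer: 5 prey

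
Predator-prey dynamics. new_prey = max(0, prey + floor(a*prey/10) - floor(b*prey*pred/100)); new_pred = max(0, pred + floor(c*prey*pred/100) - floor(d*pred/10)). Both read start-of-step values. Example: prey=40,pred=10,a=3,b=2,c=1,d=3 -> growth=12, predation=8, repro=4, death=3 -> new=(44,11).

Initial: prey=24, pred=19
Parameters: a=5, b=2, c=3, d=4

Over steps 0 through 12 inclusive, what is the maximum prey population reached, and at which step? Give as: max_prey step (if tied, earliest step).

Answer: 27 1

Derivation:
Step 1: prey: 24+12-9=27; pred: 19+13-7=25
Step 2: prey: 27+13-13=27; pred: 25+20-10=35
Step 3: prey: 27+13-18=22; pred: 35+28-14=49
Step 4: prey: 22+11-21=12; pred: 49+32-19=62
Step 5: prey: 12+6-14=4; pred: 62+22-24=60
Step 6: prey: 4+2-4=2; pred: 60+7-24=43
Step 7: prey: 2+1-1=2; pred: 43+2-17=28
Step 8: prey: 2+1-1=2; pred: 28+1-11=18
Step 9: prey: 2+1-0=3; pred: 18+1-7=12
Step 10: prey: 3+1-0=4; pred: 12+1-4=9
Step 11: prey: 4+2-0=6; pred: 9+1-3=7
Step 12: prey: 6+3-0=9; pred: 7+1-2=6
Max prey = 27 at step 1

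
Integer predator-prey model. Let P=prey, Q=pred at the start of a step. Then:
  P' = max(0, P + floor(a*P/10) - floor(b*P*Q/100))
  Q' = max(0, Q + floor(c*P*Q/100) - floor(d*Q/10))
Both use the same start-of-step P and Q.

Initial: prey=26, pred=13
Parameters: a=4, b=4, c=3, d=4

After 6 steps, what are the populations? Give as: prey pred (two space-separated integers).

Step 1: prey: 26+10-13=23; pred: 13+10-5=18
Step 2: prey: 23+9-16=16; pred: 18+12-7=23
Step 3: prey: 16+6-14=8; pred: 23+11-9=25
Step 4: prey: 8+3-8=3; pred: 25+6-10=21
Step 5: prey: 3+1-2=2; pred: 21+1-8=14
Step 6: prey: 2+0-1=1; pred: 14+0-5=9

Answer: 1 9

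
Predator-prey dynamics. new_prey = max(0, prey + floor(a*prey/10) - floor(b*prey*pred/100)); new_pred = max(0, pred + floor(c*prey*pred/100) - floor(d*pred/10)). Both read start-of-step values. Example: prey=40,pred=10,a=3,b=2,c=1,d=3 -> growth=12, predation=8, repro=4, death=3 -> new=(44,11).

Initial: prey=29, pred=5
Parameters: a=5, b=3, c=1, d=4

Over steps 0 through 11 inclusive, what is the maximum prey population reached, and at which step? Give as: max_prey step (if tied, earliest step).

Answer: 160 6

Derivation:
Step 1: prey: 29+14-4=39; pred: 5+1-2=4
Step 2: prey: 39+19-4=54; pred: 4+1-1=4
Step 3: prey: 54+27-6=75; pred: 4+2-1=5
Step 4: prey: 75+37-11=101; pred: 5+3-2=6
Step 5: prey: 101+50-18=133; pred: 6+6-2=10
Step 6: prey: 133+66-39=160; pred: 10+13-4=19
Step 7: prey: 160+80-91=149; pred: 19+30-7=42
Step 8: prey: 149+74-187=36; pred: 42+62-16=88
Step 9: prey: 36+18-95=0; pred: 88+31-35=84
Step 10: prey: 0+0-0=0; pred: 84+0-33=51
Step 11: prey: 0+0-0=0; pred: 51+0-20=31
Max prey = 160 at step 6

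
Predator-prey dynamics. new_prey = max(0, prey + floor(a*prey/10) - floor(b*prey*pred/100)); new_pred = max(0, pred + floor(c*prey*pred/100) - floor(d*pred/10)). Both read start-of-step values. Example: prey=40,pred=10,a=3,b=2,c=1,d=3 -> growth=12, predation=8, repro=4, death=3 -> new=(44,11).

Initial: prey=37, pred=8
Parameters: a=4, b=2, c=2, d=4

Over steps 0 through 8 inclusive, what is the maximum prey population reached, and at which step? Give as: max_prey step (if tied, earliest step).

Answer: 61 3

Derivation:
Step 1: prey: 37+14-5=46; pred: 8+5-3=10
Step 2: prey: 46+18-9=55; pred: 10+9-4=15
Step 3: prey: 55+22-16=61; pred: 15+16-6=25
Step 4: prey: 61+24-30=55; pred: 25+30-10=45
Step 5: prey: 55+22-49=28; pred: 45+49-18=76
Step 6: prey: 28+11-42=0; pred: 76+42-30=88
Step 7: prey: 0+0-0=0; pred: 88+0-35=53
Step 8: prey: 0+0-0=0; pred: 53+0-21=32
Max prey = 61 at step 3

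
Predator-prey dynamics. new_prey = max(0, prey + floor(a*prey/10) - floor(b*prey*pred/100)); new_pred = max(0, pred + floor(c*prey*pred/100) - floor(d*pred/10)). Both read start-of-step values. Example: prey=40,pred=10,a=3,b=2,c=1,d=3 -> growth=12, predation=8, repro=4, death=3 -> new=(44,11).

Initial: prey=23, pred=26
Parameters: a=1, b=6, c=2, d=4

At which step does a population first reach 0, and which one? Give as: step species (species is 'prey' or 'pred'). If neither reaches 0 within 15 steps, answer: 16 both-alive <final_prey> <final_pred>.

Step 1: prey: 23+2-35=0; pred: 26+11-10=27
First extinction: prey at step 1

Answer: 1 prey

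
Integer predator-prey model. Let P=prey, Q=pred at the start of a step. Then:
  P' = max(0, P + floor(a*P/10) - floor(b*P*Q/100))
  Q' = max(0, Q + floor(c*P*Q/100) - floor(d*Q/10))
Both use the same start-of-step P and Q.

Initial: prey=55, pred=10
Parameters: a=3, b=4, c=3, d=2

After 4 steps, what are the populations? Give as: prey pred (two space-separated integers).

Step 1: prey: 55+16-22=49; pred: 10+16-2=24
Step 2: prey: 49+14-47=16; pred: 24+35-4=55
Step 3: prey: 16+4-35=0; pred: 55+26-11=70
Step 4: prey: 0+0-0=0; pred: 70+0-14=56

Answer: 0 56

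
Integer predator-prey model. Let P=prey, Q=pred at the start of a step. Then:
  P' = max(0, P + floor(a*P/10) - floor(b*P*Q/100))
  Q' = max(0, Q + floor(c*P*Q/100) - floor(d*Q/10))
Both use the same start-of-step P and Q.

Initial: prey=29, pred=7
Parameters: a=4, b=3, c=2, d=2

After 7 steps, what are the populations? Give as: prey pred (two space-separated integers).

Answer: 0 36

Derivation:
Step 1: prey: 29+11-6=34; pred: 7+4-1=10
Step 2: prey: 34+13-10=37; pred: 10+6-2=14
Step 3: prey: 37+14-15=36; pred: 14+10-2=22
Step 4: prey: 36+14-23=27; pred: 22+15-4=33
Step 5: prey: 27+10-26=11; pred: 33+17-6=44
Step 6: prey: 11+4-14=1; pred: 44+9-8=45
Step 7: prey: 1+0-1=0; pred: 45+0-9=36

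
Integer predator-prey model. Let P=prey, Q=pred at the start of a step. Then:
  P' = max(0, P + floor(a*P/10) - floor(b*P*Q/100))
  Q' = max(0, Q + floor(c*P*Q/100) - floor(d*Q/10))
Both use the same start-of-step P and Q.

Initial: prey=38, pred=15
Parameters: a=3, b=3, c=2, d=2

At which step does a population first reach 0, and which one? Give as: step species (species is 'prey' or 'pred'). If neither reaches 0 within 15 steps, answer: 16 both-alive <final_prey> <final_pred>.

Step 1: prey: 38+11-17=32; pred: 15+11-3=23
Step 2: prey: 32+9-22=19; pred: 23+14-4=33
Step 3: prey: 19+5-18=6; pred: 33+12-6=39
Step 4: prey: 6+1-7=0; pred: 39+4-7=36
First extinction: prey at step 4

Answer: 4 prey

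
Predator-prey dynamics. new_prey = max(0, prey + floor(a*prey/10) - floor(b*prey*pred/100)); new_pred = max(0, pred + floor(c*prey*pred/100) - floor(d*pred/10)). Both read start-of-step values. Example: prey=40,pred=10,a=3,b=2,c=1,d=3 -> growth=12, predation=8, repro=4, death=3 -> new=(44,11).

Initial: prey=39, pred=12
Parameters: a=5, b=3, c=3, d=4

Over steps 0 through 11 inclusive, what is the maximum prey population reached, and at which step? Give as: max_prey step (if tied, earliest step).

Step 1: prey: 39+19-14=44; pred: 12+14-4=22
Step 2: prey: 44+22-29=37; pred: 22+29-8=43
Step 3: prey: 37+18-47=8; pred: 43+47-17=73
Step 4: prey: 8+4-17=0; pred: 73+17-29=61
Step 5: prey: 0+0-0=0; pred: 61+0-24=37
Step 6: prey: 0+0-0=0; pred: 37+0-14=23
Step 7: prey: 0+0-0=0; pred: 23+0-9=14
Step 8: prey: 0+0-0=0; pred: 14+0-5=9
Step 9: prey: 0+0-0=0; pred: 9+0-3=6
Step 10: prey: 0+0-0=0; pred: 6+0-2=4
Step 11: prey: 0+0-0=0; pred: 4+0-1=3
Max prey = 44 at step 1

Answer: 44 1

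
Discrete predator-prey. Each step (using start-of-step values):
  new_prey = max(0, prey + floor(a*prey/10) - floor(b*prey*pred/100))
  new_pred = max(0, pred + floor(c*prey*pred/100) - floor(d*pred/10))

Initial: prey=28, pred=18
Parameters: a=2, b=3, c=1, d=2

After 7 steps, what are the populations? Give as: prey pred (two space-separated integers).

Answer: 3 9

Derivation:
Step 1: prey: 28+5-15=18; pred: 18+5-3=20
Step 2: prey: 18+3-10=11; pred: 20+3-4=19
Step 3: prey: 11+2-6=7; pred: 19+2-3=18
Step 4: prey: 7+1-3=5; pred: 18+1-3=16
Step 5: prey: 5+1-2=4; pred: 16+0-3=13
Step 6: prey: 4+0-1=3; pred: 13+0-2=11
Step 7: prey: 3+0-0=3; pred: 11+0-2=9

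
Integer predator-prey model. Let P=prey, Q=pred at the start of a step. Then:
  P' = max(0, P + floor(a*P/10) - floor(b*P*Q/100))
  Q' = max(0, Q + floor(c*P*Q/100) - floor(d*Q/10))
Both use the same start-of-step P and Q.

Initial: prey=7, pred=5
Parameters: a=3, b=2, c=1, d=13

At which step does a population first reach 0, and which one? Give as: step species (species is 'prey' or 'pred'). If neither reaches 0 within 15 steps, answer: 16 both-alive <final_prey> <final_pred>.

Answer: 1 pred

Derivation:
Step 1: prey: 7+2-0=9; pred: 5+0-6=0
First extinction: pred at step 1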